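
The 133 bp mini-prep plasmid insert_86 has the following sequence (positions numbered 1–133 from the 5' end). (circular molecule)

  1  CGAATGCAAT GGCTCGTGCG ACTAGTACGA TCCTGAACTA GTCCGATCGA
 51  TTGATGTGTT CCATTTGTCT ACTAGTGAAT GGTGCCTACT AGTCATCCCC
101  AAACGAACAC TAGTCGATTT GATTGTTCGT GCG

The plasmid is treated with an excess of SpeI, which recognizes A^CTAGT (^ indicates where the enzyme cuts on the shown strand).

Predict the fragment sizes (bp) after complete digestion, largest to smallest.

45, 34, 21, 17, 16 bp

SpeI sites (ACTAGT) start at positions 21, 37, 71, 88, 109.
SpeI cuts after the first base of each site, so after positions 21, 37, 71, 88, 109.
Circular molecule, 5 cuts → 5 fragments:
  22–37 → 16 bp
  38–71 → 34 bp
  72–88 → 17 bp
  89–109 → 21 bp
  110–133 then 1–21 → 24 + 21 = 45 bp
Sorted largest to smallest: 45, 34, 21, 17, 16 bp.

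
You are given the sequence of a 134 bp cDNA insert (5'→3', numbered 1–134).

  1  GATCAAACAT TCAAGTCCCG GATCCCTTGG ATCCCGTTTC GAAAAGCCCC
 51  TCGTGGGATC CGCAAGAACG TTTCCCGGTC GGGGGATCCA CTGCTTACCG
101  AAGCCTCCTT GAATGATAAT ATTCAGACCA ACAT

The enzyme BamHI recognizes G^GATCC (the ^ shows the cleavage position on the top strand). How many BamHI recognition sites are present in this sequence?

4

GGATCC occurs starting at positions 20, 29, 56, 84.
BamHI cuts at 4 sites.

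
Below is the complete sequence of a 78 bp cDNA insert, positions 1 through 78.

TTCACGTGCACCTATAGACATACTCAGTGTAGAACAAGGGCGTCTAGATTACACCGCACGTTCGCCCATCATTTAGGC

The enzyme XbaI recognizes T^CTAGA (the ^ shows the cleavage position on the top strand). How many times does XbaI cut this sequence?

1

TCTAGA occurs starting at position 43.
XbaI cuts at 1 site.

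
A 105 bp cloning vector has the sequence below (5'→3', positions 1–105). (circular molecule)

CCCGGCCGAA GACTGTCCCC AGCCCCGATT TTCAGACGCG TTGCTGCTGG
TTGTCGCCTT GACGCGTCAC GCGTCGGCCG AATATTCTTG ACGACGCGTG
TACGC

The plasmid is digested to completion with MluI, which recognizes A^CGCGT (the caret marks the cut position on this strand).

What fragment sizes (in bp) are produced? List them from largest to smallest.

47, 26, 25, 7 bp

MluI sites (ACGCGT) start at positions 36, 62, 69, 94.
MluI cuts after the first base of each site, so after positions 36, 62, 69, 94.
Circular molecule, 4 cuts → 4 fragments:
  37–62 → 26 bp
  63–69 → 7 bp
  70–94 → 25 bp
  95–105 then 1–36 → 11 + 36 = 47 bp
Sorted largest to smallest: 47, 26, 25, 7 bp.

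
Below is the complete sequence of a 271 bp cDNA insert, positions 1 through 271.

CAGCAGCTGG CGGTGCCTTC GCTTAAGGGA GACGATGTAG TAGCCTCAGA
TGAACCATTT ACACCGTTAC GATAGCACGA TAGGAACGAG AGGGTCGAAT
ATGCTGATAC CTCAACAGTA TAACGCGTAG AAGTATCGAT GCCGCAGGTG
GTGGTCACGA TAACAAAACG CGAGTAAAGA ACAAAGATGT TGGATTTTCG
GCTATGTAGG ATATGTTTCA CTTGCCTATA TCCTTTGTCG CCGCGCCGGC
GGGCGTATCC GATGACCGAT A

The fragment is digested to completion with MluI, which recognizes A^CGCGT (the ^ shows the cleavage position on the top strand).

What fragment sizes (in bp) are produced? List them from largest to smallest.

The MluI site (ACGCGT) starts at position 123.
MluI cuts after the first base of each site, so after position 123.
Linear molecule, 1 cut → 2 fragments:
  1–123 → 123 bp
  124–271 → 148 bp
Sorted largest to smallest: 148, 123 bp.

148, 123 bp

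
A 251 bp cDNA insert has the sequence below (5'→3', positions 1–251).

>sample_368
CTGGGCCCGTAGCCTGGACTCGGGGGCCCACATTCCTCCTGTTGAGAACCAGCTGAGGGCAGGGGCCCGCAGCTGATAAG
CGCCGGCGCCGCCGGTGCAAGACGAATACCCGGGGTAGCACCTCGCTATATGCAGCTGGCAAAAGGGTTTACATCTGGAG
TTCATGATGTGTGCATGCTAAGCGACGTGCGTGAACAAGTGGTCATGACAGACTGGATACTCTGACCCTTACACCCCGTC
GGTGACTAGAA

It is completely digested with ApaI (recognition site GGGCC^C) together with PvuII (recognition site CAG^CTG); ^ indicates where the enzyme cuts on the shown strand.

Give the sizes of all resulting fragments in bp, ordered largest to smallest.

116, 63, 24, 21, 15, 7, 5 bp

ApaI sites (GGGCCC) start at positions 3, 24, 63.
ApaI cuts after base 5 of each site (before the last base), so after positions 7, 28, 67.
PvuII sites (CAGCTG) start at positions 50, 70, 133.
PvuII cuts after base 3 of each site, so after positions 52, 72, 135.
Combined cut positions: 7, 28, 52, 67, 72, 135.
Linear molecule, 6 cuts → 7 fragments:
  1–7 → 7 bp
  8–28 → 21 bp
  29–52 → 24 bp
  53–67 → 15 bp
  68–72 → 5 bp
  73–135 → 63 bp
  136–251 → 116 bp
Sorted largest to smallest: 116, 63, 24, 21, 15, 7, 5 bp.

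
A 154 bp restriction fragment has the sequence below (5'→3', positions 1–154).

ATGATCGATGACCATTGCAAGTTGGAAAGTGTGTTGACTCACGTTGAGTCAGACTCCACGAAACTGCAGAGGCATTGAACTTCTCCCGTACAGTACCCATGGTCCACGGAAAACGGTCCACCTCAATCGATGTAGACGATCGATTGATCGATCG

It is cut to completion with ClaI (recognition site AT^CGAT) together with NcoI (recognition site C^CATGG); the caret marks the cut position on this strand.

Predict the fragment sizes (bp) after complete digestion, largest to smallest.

92, 30, 13, 8, 6, 5 bp

ClaI sites (ATCGAT) start at positions 4, 126, 139, 147.
ClaI cuts after base 2 of each site, so after positions 5, 127, 140, 148.
The NcoI site (CCATGG) starts at position 97.
NcoI cuts after the first base of each site, so after position 97.
Combined cut positions: 5, 97, 127, 140, 148.
Linear molecule, 5 cuts → 6 fragments:
  1–5 → 5 bp
  6–97 → 92 bp
  98–127 → 30 bp
  128–140 → 13 bp
  141–148 → 8 bp
  149–154 → 6 bp
Sorted largest to smallest: 92, 30, 13, 8, 6, 5 bp.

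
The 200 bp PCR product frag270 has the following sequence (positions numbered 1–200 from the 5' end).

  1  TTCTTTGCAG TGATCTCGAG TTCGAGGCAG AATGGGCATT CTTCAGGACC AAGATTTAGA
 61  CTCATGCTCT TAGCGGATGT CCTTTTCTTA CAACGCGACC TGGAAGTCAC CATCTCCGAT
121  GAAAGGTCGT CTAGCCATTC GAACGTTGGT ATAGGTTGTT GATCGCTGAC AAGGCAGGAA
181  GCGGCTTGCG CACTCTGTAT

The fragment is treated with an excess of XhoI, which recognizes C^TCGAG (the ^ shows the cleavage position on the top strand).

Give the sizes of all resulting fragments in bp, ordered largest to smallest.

185, 15 bp

The XhoI site (CTCGAG) starts at position 15.
XhoI cuts after the first base of each site, so after position 15.
Linear molecule, 1 cut → 2 fragments:
  1–15 → 15 bp
  16–200 → 185 bp
Sorted largest to smallest: 185, 15 bp.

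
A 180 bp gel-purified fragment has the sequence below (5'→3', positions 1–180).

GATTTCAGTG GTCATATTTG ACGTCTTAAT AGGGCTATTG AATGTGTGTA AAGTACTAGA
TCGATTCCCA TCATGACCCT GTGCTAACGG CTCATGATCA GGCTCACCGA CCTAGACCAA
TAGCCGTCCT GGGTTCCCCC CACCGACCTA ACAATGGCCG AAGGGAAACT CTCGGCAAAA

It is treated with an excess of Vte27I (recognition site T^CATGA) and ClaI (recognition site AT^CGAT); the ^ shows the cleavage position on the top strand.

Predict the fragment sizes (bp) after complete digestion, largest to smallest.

88, 61, 21, 10 bp

Vte27I sites (TCATGA) start at positions 71, 92.
Vte27I cuts after the first base of each site, so after positions 71, 92.
The ClaI site (ATCGAT) starts at position 60.
ClaI cuts after base 2 of each site, so after position 61.
Combined cut positions: 61, 71, 92.
Linear molecule, 3 cuts → 4 fragments:
  1–61 → 61 bp
  62–71 → 10 bp
  72–92 → 21 bp
  93–180 → 88 bp
Sorted largest to smallest: 88, 61, 21, 10 bp.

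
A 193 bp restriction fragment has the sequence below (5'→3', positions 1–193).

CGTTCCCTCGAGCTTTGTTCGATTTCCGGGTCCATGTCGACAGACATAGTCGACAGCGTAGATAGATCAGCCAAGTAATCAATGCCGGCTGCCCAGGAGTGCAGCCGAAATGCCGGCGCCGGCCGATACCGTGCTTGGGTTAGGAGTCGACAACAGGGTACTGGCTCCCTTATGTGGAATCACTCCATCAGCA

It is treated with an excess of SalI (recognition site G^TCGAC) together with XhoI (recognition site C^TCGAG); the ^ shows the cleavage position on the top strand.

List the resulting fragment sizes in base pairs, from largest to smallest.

SalI sites (GTCGAC) start at positions 36, 49, 146.
SalI cuts after the first base of each site, so after positions 36, 49, 146.
The XhoI site (CTCGAG) starts at position 7.
XhoI cuts after the first base of each site, so after position 7.
Combined cut positions: 7, 36, 49, 146.
Linear molecule, 4 cuts → 5 fragments:
  1–7 → 7 bp
  8–36 → 29 bp
  37–49 → 13 bp
  50–146 → 97 bp
  147–193 → 47 bp
Sorted largest to smallest: 97, 47, 29, 13, 7 bp.

97, 47, 29, 13, 7 bp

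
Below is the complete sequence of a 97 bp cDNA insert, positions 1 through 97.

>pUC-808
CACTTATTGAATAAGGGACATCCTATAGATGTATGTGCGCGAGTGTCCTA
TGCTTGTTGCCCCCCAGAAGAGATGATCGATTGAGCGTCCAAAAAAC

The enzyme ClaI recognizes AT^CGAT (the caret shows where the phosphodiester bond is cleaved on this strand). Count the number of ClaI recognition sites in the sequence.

1

ATCGAT occurs starting at position 76.
ClaI cuts at 1 site.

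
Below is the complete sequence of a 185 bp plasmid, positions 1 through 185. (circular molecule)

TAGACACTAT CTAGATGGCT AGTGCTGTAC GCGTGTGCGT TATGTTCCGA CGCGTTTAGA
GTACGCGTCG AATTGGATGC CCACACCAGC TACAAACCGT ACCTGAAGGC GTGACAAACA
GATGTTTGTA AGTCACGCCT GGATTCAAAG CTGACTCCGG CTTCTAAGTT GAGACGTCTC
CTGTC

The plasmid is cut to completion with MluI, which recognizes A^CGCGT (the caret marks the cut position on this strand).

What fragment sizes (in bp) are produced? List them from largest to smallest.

MluI sites (ACGCGT) start at positions 29, 50, 63.
MluI cuts after the first base of each site, so after positions 29, 50, 63.
Circular molecule, 3 cuts → 3 fragments:
  30–50 → 21 bp
  51–63 → 13 bp
  64–185 then 1–29 → 122 + 29 = 151 bp
Sorted largest to smallest: 151, 21, 13 bp.

151, 21, 13 bp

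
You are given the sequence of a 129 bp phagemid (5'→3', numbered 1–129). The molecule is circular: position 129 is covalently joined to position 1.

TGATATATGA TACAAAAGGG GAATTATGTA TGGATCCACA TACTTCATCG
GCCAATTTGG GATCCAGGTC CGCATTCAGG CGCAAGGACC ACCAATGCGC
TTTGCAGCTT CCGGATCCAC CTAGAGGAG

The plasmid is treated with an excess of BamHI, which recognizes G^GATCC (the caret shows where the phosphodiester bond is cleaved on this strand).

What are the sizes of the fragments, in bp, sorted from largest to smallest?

53, 48, 28 bp

BamHI sites (GGATCC) start at positions 32, 60, 113.
BamHI cuts after the first base of each site, so after positions 32, 60, 113.
Circular molecule, 3 cuts → 3 fragments:
  33–60 → 28 bp
  61–113 → 53 bp
  114–129 then 1–32 → 16 + 32 = 48 bp
Sorted largest to smallest: 53, 48, 28 bp.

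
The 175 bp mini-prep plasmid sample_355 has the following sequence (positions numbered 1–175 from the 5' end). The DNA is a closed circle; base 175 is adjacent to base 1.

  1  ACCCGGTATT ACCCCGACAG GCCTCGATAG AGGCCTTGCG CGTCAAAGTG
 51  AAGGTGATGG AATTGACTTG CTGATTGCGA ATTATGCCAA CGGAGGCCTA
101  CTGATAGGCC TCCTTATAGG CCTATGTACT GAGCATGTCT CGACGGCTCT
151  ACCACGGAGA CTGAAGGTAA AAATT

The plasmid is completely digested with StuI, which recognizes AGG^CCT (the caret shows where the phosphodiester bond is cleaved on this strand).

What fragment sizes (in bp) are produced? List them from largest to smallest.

76, 63, 12, 12, 12 bp

StuI sites (AGGCCT) start at positions 19, 31, 94, 106, 118.
StuI cuts after base 3 of each site, so after positions 21, 33, 96, 108, 120.
Circular molecule, 5 cuts → 5 fragments:
  22–33 → 12 bp
  34–96 → 63 bp
  97–108 → 12 bp
  109–120 → 12 bp
  121–175 then 1–21 → 55 + 21 = 76 bp
Sorted largest to smallest: 76, 63, 12, 12, 12 bp.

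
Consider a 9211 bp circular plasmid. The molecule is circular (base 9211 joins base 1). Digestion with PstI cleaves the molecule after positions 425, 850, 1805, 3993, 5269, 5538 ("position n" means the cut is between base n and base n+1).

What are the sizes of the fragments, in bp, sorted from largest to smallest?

4098, 2188, 1276, 955, 425, 269 bp

Circular molecule, 6 cuts → 6 fragments:
  850 − 425 = 425 bp
  1805 − 850 = 955 bp
  3993 − 1805 = 2188 bp
  5269 − 3993 = 1276 bp
  5538 − 5269 = 269 bp
  wrap: 9211 − 5538 + 425 = 4098 bp
Sorted largest to smallest: 4098, 2188, 1276, 955, 425, 269 bp.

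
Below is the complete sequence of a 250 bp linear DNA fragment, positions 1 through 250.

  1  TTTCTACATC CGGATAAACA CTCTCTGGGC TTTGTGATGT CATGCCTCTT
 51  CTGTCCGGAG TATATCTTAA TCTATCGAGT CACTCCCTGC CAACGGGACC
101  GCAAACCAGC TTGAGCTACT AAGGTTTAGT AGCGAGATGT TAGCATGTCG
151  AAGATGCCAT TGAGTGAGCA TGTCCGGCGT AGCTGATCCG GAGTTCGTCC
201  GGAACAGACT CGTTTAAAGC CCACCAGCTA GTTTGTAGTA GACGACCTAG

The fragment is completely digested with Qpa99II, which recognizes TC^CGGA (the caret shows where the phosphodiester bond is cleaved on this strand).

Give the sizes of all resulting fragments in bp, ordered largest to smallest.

Qpa99II sites (TCCGGA) start at positions 9, 54, 187, 198.
Qpa99II cuts after base 2 of each site, so after positions 10, 55, 188, 199.
Linear molecule, 4 cuts → 5 fragments:
  1–10 → 10 bp
  11–55 → 45 bp
  56–188 → 133 bp
  189–199 → 11 bp
  200–250 → 51 bp
Sorted largest to smallest: 133, 51, 45, 11, 10 bp.

133, 51, 45, 11, 10 bp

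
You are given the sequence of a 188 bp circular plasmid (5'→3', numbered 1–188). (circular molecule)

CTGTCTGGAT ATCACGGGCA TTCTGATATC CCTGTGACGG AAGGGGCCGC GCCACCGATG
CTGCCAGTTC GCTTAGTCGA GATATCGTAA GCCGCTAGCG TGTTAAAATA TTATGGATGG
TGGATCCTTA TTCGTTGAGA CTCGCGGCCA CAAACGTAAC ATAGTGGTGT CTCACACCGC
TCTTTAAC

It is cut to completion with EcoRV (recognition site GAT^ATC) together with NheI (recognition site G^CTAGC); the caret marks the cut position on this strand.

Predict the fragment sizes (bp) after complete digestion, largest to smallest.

104, 56, 17, 11 bp

EcoRV sites (GATATC) start at positions 8, 25, 81.
EcoRV cuts after base 3 of each site, so after positions 10, 27, 83.
The NheI site (GCTAGC) starts at position 94.
NheI cuts after the first base of each site, so after position 94.
Combined cut positions: 10, 27, 83, 94.
Circular molecule, 4 cuts → 4 fragments:
  11–27 → 17 bp
  28–83 → 56 bp
  84–94 → 11 bp
  95–188 then 1–10 → 94 + 10 = 104 bp
Sorted largest to smallest: 104, 56, 17, 11 bp.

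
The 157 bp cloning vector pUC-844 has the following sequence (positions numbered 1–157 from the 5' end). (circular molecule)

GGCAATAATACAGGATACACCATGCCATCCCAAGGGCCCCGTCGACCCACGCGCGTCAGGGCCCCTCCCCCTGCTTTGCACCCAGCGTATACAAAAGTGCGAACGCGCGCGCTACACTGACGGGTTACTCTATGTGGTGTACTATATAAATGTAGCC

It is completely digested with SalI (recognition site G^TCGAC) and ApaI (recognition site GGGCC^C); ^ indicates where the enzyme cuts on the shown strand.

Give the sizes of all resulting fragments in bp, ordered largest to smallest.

The SalI site (GTCGAC) starts at position 41.
SalI cuts after the first base of each site, so after position 41.
ApaI sites (GGGCCC) start at positions 34, 59.
ApaI cuts after base 5 of each site (before the last base), so after positions 38, 63.
Combined cut positions: 38, 41, 63.
Circular molecule, 3 cuts → 3 fragments:
  39–41 → 3 bp
  42–63 → 22 bp
  64–157 then 1–38 → 94 + 38 = 132 bp
Sorted largest to smallest: 132, 22, 3 bp.

132, 22, 3 bp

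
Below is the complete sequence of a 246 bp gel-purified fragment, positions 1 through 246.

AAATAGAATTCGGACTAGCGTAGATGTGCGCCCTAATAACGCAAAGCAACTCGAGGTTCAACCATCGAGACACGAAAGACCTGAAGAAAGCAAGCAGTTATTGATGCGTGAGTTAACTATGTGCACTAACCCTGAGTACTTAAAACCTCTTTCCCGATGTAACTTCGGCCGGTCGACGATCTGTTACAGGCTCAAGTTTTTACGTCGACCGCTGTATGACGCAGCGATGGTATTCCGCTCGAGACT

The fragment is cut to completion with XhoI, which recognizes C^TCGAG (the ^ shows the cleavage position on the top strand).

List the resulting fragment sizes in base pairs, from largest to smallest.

188, 50, 8 bp

XhoI sites (CTCGAG) start at positions 50, 238.
XhoI cuts after the first base of each site, so after positions 50, 238.
Linear molecule, 2 cuts → 3 fragments:
  1–50 → 50 bp
  51–238 → 188 bp
  239–246 → 8 bp
Sorted largest to smallest: 188, 50, 8 bp.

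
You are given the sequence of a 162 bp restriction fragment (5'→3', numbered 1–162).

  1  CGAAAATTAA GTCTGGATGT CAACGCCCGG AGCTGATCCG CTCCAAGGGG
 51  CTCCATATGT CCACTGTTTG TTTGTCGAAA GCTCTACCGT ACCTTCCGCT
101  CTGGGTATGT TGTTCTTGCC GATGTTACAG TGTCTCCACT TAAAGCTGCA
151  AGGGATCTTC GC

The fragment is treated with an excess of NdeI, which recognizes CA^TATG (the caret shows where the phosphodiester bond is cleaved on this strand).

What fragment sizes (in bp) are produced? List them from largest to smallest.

The NdeI site (CATATG) starts at position 54.
NdeI cuts after base 2 of each site, so after position 55.
Linear molecule, 1 cut → 2 fragments:
  1–55 → 55 bp
  56–162 → 107 bp
Sorted largest to smallest: 107, 55 bp.

107, 55 bp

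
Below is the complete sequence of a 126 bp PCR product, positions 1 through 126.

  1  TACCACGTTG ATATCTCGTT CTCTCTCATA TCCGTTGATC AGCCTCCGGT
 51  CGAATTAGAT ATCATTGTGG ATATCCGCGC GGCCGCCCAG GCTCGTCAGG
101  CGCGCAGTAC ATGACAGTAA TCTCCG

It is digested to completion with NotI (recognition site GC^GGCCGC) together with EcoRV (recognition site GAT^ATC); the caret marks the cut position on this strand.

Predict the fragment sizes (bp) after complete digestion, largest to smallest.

48, 46, 12, 12, 8 bp

The NotI site (GCGGCCGC) starts at position 79.
NotI cuts after base 2 of each site, so after position 80.
EcoRV sites (GATATC) start at positions 10, 58, 70.
EcoRV cuts after base 3 of each site, so after positions 12, 60, 72.
Combined cut positions: 12, 60, 72, 80.
Linear molecule, 4 cuts → 5 fragments:
  1–12 → 12 bp
  13–60 → 48 bp
  61–72 → 12 bp
  73–80 → 8 bp
  81–126 → 46 bp
Sorted largest to smallest: 48, 46, 12, 12, 8 bp.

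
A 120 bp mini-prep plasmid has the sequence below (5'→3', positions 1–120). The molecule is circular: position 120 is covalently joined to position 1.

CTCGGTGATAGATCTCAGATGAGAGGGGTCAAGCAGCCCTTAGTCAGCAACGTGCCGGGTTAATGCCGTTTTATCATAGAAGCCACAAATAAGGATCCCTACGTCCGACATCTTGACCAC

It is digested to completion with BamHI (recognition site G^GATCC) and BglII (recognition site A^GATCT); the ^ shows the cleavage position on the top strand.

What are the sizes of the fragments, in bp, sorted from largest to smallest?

The BamHI site (GGATCC) starts at position 93.
BamHI cuts after the first base of each site, so after position 93.
The BglII site (AGATCT) starts at position 10.
BglII cuts after the first base of each site, so after position 10.
Combined cut positions: 10, 93.
Circular molecule, 2 cuts → 2 fragments:
  11–93 → 83 bp
  94–120 then 1–10 → 27 + 10 = 37 bp
Sorted largest to smallest: 83, 37 bp.

83, 37 bp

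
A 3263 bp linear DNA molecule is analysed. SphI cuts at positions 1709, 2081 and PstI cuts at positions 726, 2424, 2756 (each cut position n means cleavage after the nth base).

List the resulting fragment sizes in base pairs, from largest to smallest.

Combined cut positions (sorted): 726, 1709, 2081, 2424, 2756.
Linear molecule, 5 cuts → 6 fragments:
  726 − 0 = 726 bp
  1709 − 726 = 983 bp
  2081 − 1709 = 372 bp
  2424 − 2081 = 343 bp
  2756 − 2424 = 332 bp
  3263 − 2756 = 507 bp
Sorted largest to smallest: 983, 726, 507, 372, 343, 332 bp.

983, 726, 507, 372, 343, 332 bp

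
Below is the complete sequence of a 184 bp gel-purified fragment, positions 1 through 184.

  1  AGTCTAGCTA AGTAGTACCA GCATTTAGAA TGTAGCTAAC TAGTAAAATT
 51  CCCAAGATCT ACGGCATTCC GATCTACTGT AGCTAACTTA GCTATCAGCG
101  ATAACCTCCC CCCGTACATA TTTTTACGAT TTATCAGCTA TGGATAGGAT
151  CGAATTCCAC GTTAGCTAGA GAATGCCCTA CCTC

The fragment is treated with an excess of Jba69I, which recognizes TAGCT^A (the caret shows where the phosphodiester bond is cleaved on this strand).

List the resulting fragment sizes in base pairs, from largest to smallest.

74, 47, 28, 17, 9, 9 bp

Jba69I sites (TAGCTA) start at positions 5, 33, 80, 89, 163.
Jba69I cuts after base 5 of each site (before the last base), so after positions 9, 37, 84, 93, 167.
Linear molecule, 5 cuts → 6 fragments:
  1–9 → 9 bp
  10–37 → 28 bp
  38–84 → 47 bp
  85–93 → 9 bp
  94–167 → 74 bp
  168–184 → 17 bp
Sorted largest to smallest: 74, 47, 28, 17, 9, 9 bp.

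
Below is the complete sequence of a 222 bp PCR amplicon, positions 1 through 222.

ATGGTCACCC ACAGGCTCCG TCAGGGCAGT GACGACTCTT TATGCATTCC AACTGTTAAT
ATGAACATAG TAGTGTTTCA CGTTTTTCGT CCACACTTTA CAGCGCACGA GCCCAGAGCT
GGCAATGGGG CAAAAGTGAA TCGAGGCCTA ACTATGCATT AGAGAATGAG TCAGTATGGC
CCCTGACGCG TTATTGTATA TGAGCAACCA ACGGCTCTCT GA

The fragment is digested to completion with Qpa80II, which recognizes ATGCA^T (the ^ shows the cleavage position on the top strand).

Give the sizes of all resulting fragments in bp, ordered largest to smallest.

112, 64, 46 bp

Qpa80II sites (ATGCAT) start at positions 42, 154.
Qpa80II cuts after base 5 of each site (before the last base), so after positions 46, 158.
Linear molecule, 2 cuts → 3 fragments:
  1–46 → 46 bp
  47–158 → 112 bp
  159–222 → 64 bp
Sorted largest to smallest: 112, 64, 46 bp.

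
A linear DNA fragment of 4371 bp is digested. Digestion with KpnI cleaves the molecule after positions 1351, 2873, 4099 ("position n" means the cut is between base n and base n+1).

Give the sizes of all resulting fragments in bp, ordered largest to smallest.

Linear molecule, 3 cuts → 4 fragments:
  1351 − 0 = 1351 bp
  2873 − 1351 = 1522 bp
  4099 − 2873 = 1226 bp
  4371 − 4099 = 272 bp
Sorted largest to smallest: 1522, 1351, 1226, 272 bp.

1522, 1351, 1226, 272 bp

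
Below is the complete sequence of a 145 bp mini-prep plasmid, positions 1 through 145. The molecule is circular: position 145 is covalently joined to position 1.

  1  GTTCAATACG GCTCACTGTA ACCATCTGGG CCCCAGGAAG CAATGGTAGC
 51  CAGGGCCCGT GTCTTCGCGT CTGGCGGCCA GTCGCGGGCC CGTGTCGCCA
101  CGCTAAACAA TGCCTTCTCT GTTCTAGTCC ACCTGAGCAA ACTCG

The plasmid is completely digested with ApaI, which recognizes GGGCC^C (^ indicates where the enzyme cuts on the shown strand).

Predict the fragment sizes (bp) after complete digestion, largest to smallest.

ApaI sites (GGGCCC) start at positions 28, 53, 86.
ApaI cuts after base 5 of each site (before the last base), so after positions 32, 57, 90.
Circular molecule, 3 cuts → 3 fragments:
  33–57 → 25 bp
  58–90 → 33 bp
  91–145 then 1–32 → 55 + 32 = 87 bp
Sorted largest to smallest: 87, 33, 25 bp.

87, 33, 25 bp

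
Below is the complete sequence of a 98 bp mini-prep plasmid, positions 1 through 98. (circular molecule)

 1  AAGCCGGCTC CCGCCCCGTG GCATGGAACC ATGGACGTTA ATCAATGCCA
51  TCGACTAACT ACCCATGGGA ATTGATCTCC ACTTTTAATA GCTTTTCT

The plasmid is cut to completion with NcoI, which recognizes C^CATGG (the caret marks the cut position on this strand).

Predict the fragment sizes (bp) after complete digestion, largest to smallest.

64, 34 bp

NcoI sites (CCATGG) start at positions 29, 63.
NcoI cuts after the first base of each site, so after positions 29, 63.
Circular molecule, 2 cuts → 2 fragments:
  30–63 → 34 bp
  64–98 then 1–29 → 35 + 29 = 64 bp
Sorted largest to smallest: 64, 34 bp.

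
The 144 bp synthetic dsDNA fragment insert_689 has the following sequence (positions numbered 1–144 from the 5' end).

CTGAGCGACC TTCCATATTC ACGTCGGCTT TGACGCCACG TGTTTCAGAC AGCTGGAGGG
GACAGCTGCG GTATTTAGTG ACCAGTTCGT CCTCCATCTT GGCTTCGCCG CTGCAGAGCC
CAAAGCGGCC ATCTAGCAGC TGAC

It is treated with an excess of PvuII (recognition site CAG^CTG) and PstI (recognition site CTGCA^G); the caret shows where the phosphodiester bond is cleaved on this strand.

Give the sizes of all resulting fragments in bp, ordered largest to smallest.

52, 50, 24, 13, 5 bp

PvuII sites (CAGCTG) start at positions 50, 63, 137.
PvuII cuts after base 3 of each site, so after positions 52, 65, 139.
The PstI site (CTGCAG) starts at position 111.
PstI cuts after base 5 of each site (before the last base), so after position 115.
Combined cut positions: 52, 65, 115, 139.
Linear molecule, 4 cuts → 5 fragments:
  1–52 → 52 bp
  53–65 → 13 bp
  66–115 → 50 bp
  116–139 → 24 bp
  140–144 → 5 bp
Sorted largest to smallest: 52, 50, 24, 13, 5 bp.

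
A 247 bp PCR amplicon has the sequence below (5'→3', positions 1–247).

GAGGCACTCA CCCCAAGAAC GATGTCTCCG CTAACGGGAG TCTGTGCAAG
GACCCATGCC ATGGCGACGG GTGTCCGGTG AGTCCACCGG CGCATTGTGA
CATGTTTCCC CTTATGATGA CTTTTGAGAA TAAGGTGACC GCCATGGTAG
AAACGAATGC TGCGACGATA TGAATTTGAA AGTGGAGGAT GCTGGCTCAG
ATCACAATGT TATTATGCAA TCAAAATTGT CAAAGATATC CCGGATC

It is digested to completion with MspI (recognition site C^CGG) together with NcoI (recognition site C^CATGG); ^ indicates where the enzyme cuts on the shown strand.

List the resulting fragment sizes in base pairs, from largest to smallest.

99, 59, 55, 16, 12, 6 bp

MspI sites (CCGG) start at positions 75, 87, 241.
MspI cuts after the first base of each site, so after positions 75, 87, 241.
NcoI sites (CCATGG) start at positions 59, 142.
NcoI cuts after the first base of each site, so after positions 59, 142.
Combined cut positions: 59, 75, 87, 142, 241.
Linear molecule, 5 cuts → 6 fragments:
  1–59 → 59 bp
  60–75 → 16 bp
  76–87 → 12 bp
  88–142 → 55 bp
  143–241 → 99 bp
  242–247 → 6 bp
Sorted largest to smallest: 99, 59, 55, 16, 12, 6 bp.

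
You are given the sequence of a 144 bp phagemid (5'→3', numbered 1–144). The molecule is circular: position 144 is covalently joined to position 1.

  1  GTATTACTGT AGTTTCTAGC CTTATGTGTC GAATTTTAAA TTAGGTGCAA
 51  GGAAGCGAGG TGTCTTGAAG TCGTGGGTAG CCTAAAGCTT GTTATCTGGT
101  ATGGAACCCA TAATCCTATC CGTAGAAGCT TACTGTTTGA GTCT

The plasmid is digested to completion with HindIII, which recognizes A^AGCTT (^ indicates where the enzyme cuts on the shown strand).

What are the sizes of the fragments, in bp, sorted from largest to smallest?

HindIII sites (AAGCTT) start at positions 85, 126.
HindIII cuts after the first base of each site, so after positions 85, 126.
Circular molecule, 2 cuts → 2 fragments:
  86–126 → 41 bp
  127–144 then 1–85 → 18 + 85 = 103 bp
Sorted largest to smallest: 103, 41 bp.

103, 41 bp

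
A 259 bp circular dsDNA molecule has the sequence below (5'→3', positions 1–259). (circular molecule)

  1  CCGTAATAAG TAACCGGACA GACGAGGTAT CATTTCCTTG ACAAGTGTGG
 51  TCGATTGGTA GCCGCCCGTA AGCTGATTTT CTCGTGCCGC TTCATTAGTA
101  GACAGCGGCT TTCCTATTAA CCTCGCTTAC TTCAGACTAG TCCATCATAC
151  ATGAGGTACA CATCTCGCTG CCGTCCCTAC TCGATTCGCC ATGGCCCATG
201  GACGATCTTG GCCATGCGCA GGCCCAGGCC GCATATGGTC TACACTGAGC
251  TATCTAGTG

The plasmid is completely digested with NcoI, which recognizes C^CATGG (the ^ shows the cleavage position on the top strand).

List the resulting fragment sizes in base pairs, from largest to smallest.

252, 7 bp

NcoI sites (CCATGG) start at positions 189, 196.
NcoI cuts after the first base of each site, so after positions 189, 196.
Circular molecule, 2 cuts → 2 fragments:
  190–196 → 7 bp
  197–259 then 1–189 → 63 + 189 = 252 bp
Sorted largest to smallest: 252, 7 bp.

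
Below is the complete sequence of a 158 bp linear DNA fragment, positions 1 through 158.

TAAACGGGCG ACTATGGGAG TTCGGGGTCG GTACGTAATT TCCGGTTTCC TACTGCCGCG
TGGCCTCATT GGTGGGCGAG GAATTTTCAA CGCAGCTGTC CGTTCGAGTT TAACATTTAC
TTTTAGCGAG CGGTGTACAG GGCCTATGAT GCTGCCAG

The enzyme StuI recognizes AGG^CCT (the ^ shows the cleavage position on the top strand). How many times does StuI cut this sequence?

0

No occurrence of AGGCCT is present in the sequence.
StuI does not cut: 0 sites.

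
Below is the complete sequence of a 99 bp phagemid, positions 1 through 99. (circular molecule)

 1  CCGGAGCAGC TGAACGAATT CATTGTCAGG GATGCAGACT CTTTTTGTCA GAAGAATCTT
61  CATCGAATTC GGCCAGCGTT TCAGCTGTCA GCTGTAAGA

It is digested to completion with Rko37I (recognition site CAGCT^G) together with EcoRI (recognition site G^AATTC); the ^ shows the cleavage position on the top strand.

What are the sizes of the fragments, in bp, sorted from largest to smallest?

Rko37I sites (CAGCTG) start at positions 7, 82, 89.
Rko37I cuts after base 5 of each site (before the last base), so after positions 11, 86, 93.
EcoRI sites (GAATTC) start at positions 16, 65.
EcoRI cuts after the first base of each site, so after positions 16, 65.
Combined cut positions: 11, 16, 65, 86, 93.
Circular molecule, 5 cuts → 5 fragments:
  12–16 → 5 bp
  17–65 → 49 bp
  66–86 → 21 bp
  87–93 → 7 bp
  94–99 then 1–11 → 6 + 11 = 17 bp
Sorted largest to smallest: 49, 21, 17, 7, 5 bp.

49, 21, 17, 7, 5 bp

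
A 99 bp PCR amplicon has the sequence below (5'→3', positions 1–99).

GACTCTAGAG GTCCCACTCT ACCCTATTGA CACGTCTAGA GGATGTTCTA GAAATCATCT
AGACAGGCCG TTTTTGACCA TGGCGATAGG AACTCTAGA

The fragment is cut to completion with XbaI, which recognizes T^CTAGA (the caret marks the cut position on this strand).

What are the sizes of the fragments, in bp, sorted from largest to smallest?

36, 31, 12, 11, 5, 4 bp

XbaI sites (TCTAGA) start at positions 4, 35, 47, 58, 94.
XbaI cuts after the first base of each site, so after positions 4, 35, 47, 58, 94.
Linear molecule, 5 cuts → 6 fragments:
  1–4 → 4 bp
  5–35 → 31 bp
  36–47 → 12 bp
  48–58 → 11 bp
  59–94 → 36 bp
  95–99 → 5 bp
Sorted largest to smallest: 36, 31, 12, 11, 5, 4 bp.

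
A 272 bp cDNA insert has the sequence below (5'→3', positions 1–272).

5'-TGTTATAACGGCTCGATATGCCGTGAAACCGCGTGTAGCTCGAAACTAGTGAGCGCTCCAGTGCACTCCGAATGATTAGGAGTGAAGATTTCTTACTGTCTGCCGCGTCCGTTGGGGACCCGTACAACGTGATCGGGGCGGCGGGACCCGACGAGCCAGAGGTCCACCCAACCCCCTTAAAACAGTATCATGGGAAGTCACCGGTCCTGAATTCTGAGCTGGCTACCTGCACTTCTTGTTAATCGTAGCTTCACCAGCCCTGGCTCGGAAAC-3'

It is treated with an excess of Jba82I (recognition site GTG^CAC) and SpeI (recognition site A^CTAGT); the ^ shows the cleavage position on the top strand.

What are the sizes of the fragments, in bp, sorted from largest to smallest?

209, 45, 18 bp

The Jba82I site (GTGCAC) starts at position 61.
Jba82I cuts after base 3 of each site, so after position 63.
The SpeI site (ACTAGT) starts at position 45.
SpeI cuts after the first base of each site, so after position 45.
Combined cut positions: 45, 63.
Linear molecule, 2 cuts → 3 fragments:
  1–45 → 45 bp
  46–63 → 18 bp
  64–272 → 209 bp
Sorted largest to smallest: 209, 45, 18 bp.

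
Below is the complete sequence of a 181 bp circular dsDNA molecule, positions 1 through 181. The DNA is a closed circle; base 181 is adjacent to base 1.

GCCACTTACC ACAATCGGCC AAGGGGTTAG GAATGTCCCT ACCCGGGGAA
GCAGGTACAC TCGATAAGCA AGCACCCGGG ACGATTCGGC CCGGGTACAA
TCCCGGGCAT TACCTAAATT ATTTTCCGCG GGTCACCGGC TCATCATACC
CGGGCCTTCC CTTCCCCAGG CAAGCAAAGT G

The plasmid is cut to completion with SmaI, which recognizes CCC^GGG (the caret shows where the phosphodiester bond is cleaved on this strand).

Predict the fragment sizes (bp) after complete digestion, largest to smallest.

SmaI sites (CCCGGG) start at positions 42, 75, 90, 102, 149.
SmaI cuts after base 3 of each site, so after positions 44, 77, 92, 104, 151.
Circular molecule, 5 cuts → 5 fragments:
  45–77 → 33 bp
  78–92 → 15 bp
  93–104 → 12 bp
  105–151 → 47 bp
  152–181 then 1–44 → 30 + 44 = 74 bp
Sorted largest to smallest: 74, 47, 33, 15, 12 bp.

74, 47, 33, 15, 12 bp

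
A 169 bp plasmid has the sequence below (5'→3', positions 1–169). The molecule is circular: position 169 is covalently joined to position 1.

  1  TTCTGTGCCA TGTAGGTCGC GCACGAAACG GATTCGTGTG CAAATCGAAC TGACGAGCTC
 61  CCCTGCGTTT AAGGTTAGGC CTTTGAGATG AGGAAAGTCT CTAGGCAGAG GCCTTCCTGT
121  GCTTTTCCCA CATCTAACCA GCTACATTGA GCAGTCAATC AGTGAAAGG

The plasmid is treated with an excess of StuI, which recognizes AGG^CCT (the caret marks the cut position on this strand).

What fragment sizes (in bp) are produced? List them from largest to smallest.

StuI sites (AGGCCT) start at positions 77, 109.
StuI cuts after base 3 of each site, so after positions 79, 111.
Circular molecule, 2 cuts → 2 fragments:
  80–111 → 32 bp
  112–169 then 1–79 → 58 + 79 = 137 bp
Sorted largest to smallest: 137, 32 bp.

137, 32 bp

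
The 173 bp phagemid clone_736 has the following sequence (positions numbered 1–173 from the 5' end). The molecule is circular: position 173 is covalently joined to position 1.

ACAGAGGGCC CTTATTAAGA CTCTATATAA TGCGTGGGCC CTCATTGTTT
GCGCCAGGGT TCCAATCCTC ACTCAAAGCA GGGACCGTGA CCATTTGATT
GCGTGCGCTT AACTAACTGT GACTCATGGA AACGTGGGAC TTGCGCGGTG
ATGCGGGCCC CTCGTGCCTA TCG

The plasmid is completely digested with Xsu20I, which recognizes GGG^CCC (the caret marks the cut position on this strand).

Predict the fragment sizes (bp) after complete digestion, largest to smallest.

119, 30, 24 bp

Xsu20I sites (GGGCCC) start at positions 6, 36, 155.
Xsu20I cuts after base 3 of each site, so after positions 8, 38, 157.
Circular molecule, 3 cuts → 3 fragments:
  9–38 → 30 bp
  39–157 → 119 bp
  158–173 then 1–8 → 16 + 8 = 24 bp
Sorted largest to smallest: 119, 30, 24 bp.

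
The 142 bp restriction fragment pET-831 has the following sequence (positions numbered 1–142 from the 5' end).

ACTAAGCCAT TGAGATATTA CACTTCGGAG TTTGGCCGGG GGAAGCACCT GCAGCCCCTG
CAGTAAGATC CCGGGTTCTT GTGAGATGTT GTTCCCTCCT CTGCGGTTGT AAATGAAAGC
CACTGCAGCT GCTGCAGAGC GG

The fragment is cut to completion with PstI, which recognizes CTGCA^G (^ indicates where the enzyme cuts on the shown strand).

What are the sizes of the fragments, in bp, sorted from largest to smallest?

PstI sites (CTGCAG) start at positions 49, 58, 123, 132.
PstI cuts after base 5 of each site (before the last base), so after positions 53, 62, 127, 136.
Linear molecule, 4 cuts → 5 fragments:
  1–53 → 53 bp
  54–62 → 9 bp
  63–127 → 65 bp
  128–136 → 9 bp
  137–142 → 6 bp
Sorted largest to smallest: 65, 53, 9, 9, 6 bp.

65, 53, 9, 9, 6 bp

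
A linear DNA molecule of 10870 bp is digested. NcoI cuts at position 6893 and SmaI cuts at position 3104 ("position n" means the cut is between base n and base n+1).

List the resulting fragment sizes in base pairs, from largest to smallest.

3977, 3789, 3104 bp

Combined cut positions (sorted): 3104, 6893.
Linear molecule, 2 cuts → 3 fragments:
  3104 − 0 = 3104 bp
  6893 − 3104 = 3789 bp
  10870 − 6893 = 3977 bp
Sorted largest to smallest: 3977, 3789, 3104 bp.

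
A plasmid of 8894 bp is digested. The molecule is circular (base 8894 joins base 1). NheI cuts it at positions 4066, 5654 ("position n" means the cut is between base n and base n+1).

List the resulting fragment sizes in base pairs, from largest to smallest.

Circular molecule, 2 cuts → 2 fragments:
  5654 − 4066 = 1588 bp
  wrap: 8894 − 5654 + 4066 = 7306 bp
Sorted largest to smallest: 7306, 1588 bp.

7306, 1588 bp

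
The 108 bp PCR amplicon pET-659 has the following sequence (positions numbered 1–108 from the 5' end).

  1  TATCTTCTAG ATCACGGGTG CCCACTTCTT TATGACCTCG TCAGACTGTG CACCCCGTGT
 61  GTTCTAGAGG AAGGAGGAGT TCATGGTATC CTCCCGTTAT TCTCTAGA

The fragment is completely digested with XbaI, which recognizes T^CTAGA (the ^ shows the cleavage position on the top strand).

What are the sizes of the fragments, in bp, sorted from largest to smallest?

57, 40, 6, 5 bp

XbaI sites (TCTAGA) start at positions 6, 63, 103.
XbaI cuts after the first base of each site, so after positions 6, 63, 103.
Linear molecule, 3 cuts → 4 fragments:
  1–6 → 6 bp
  7–63 → 57 bp
  64–103 → 40 bp
  104–108 → 5 bp
Sorted largest to smallest: 57, 40, 6, 5 bp.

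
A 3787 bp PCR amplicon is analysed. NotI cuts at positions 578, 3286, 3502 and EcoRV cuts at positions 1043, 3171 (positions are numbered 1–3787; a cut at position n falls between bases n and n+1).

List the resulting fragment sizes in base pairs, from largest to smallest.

Combined cut positions (sorted): 578, 1043, 3171, 3286, 3502.
Linear molecule, 5 cuts → 6 fragments:
  578 − 0 = 578 bp
  1043 − 578 = 465 bp
  3171 − 1043 = 2128 bp
  3286 − 3171 = 115 bp
  3502 − 3286 = 216 bp
  3787 − 3502 = 285 bp
Sorted largest to smallest: 2128, 578, 465, 285, 216, 115 bp.

2128, 578, 465, 285, 216, 115 bp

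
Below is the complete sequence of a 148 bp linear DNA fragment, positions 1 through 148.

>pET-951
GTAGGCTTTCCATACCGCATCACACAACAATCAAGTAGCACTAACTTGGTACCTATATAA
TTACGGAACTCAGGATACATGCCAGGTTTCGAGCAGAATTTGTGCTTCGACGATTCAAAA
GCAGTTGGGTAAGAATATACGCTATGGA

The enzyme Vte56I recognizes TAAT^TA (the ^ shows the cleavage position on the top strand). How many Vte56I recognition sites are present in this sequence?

1

TAATTA occurs starting at position 58.
Vte56I cuts at 1 site.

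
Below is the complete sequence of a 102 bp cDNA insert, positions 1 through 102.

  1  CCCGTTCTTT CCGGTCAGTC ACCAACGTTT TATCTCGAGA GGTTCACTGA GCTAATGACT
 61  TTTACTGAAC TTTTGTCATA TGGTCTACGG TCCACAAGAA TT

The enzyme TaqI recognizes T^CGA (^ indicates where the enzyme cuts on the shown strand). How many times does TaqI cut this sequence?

1

TCGA occurs starting at position 35.
TaqI cuts at 1 site.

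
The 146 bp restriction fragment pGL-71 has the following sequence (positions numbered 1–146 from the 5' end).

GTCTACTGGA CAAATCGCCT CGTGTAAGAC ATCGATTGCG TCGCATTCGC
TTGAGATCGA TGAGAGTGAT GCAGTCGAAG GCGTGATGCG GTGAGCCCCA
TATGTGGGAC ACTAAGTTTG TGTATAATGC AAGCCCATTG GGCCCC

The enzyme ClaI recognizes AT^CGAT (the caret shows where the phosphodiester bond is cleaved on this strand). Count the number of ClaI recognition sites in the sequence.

ATCGAT occurs starting at positions 31, 56.
ClaI cuts at 2 sites.

2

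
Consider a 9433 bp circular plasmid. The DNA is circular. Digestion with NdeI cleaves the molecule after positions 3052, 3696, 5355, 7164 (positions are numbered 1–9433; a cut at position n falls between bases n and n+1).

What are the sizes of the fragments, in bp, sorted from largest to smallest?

5321, 1809, 1659, 644 bp

Circular molecule, 4 cuts → 4 fragments:
  3696 − 3052 = 644 bp
  5355 − 3696 = 1659 bp
  7164 − 5355 = 1809 bp
  wrap: 9433 − 7164 + 3052 = 5321 bp
Sorted largest to smallest: 5321, 1809, 1659, 644 bp.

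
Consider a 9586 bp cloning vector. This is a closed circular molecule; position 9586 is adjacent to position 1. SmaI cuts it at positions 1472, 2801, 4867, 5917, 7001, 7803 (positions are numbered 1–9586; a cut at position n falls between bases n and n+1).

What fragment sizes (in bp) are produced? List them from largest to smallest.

3255, 2066, 1329, 1084, 1050, 802 bp

Circular molecule, 6 cuts → 6 fragments:
  2801 − 1472 = 1329 bp
  4867 − 2801 = 2066 bp
  5917 − 4867 = 1050 bp
  7001 − 5917 = 1084 bp
  7803 − 7001 = 802 bp
  wrap: 9586 − 7803 + 1472 = 3255 bp
Sorted largest to smallest: 3255, 2066, 1329, 1084, 1050, 802 bp.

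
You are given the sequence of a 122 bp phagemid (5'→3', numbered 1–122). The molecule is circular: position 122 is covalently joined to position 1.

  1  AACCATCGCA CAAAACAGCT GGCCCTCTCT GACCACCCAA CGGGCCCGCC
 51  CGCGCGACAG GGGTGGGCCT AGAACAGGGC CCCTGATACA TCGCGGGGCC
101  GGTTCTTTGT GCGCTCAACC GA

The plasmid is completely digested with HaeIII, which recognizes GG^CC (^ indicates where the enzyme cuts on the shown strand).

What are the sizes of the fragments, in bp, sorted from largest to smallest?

46, 23, 22, 19, 12 bp

HaeIII sites (GGCC) start at positions 21, 43, 66, 78, 97.
HaeIII cuts after base 2 of each site, so after positions 22, 44, 67, 79, 98.
Circular molecule, 5 cuts → 5 fragments:
  23–44 → 22 bp
  45–67 → 23 bp
  68–79 → 12 bp
  80–98 → 19 bp
  99–122 then 1–22 → 24 + 22 = 46 bp
Sorted largest to smallest: 46, 23, 22, 19, 12 bp.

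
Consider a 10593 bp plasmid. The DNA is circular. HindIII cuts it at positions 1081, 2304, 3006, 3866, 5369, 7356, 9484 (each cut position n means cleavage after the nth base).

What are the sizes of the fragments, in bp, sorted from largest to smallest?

Circular molecule, 7 cuts → 7 fragments:
  2304 − 1081 = 1223 bp
  3006 − 2304 = 702 bp
  3866 − 3006 = 860 bp
  5369 − 3866 = 1503 bp
  7356 − 5369 = 1987 bp
  9484 − 7356 = 2128 bp
  wrap: 10593 − 9484 + 1081 = 2190 bp
Sorted largest to smallest: 2190, 2128, 1987, 1503, 1223, 860, 702 bp.

2190, 2128, 1987, 1503, 1223, 860, 702 bp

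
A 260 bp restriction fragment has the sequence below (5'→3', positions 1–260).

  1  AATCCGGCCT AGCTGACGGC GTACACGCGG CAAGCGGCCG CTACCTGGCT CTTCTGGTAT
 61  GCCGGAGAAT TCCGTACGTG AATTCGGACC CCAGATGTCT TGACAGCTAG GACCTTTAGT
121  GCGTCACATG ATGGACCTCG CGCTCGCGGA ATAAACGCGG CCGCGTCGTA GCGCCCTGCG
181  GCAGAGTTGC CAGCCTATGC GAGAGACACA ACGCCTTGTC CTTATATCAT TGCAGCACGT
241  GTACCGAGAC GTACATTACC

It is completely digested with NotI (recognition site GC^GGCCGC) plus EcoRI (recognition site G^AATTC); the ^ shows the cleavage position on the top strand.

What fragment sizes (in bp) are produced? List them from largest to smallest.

102, 78, 35, 32, 13 bp

NotI sites (GCGGCCGC) start at positions 34, 157.
NotI cuts after base 2 of each site, so after positions 35, 158.
EcoRI sites (GAATTC) start at positions 67, 80.
EcoRI cuts after the first base of each site, so after positions 67, 80.
Combined cut positions: 35, 67, 80, 158.
Linear molecule, 4 cuts → 5 fragments:
  1–35 → 35 bp
  36–67 → 32 bp
  68–80 → 13 bp
  81–158 → 78 bp
  159–260 → 102 bp
Sorted largest to smallest: 102, 78, 35, 32, 13 bp.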